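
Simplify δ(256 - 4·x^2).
\frac{\delta(x - 8) + \delta(x + 8)}{64}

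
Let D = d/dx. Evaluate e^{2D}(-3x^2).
- 3 x^{2} - 12 x - 12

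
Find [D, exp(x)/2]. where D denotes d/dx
\frac{e^{x}}{2}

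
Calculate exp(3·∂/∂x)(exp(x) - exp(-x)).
2 \sinh{\left(x + 3 \right)}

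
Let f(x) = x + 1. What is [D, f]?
1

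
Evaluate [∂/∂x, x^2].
2 x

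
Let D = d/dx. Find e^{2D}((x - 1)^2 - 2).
x^{2} + 2 x - 1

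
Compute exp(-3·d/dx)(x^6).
x^{6} - 18 x^{5} + 135 x^{4} - 540 x^{3} + 1215 x^{2} - 1458 x + 729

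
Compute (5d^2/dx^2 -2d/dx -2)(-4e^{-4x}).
- 344 e^{- 4 x}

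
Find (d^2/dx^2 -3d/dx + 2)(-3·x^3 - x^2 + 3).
- 6 x^{3} + 25 x^{2} - 12 x + 4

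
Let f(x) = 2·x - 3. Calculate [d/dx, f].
2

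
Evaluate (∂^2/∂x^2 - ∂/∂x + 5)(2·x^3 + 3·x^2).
10 x^{3} + 9 x^{2} + 6 x + 6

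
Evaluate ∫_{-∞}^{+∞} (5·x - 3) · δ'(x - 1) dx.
-5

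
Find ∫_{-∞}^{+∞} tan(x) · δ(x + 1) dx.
- \tan{\left(1 \right)}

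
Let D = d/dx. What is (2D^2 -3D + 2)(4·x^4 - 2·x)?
8 x^{4} - 48 x^{3} + 96 x^{2} - 4 x + 6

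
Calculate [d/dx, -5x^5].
- 25 x^{4}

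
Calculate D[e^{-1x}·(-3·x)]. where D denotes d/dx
3 \left(x - 1\right) e^{- x}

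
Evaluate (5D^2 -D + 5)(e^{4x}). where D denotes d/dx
81 e^{4 x}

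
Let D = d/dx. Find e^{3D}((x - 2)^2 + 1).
x^{2} + 2 x + 2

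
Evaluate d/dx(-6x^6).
- 36 x^{5}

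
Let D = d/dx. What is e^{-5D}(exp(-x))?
e^{5 - x}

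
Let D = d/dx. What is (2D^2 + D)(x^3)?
3 x \left(x + 4\right)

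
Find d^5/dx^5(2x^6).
1440 x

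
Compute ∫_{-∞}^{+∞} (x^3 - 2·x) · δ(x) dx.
0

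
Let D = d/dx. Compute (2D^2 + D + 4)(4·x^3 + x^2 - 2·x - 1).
16 x^{3} + 16 x^{2} + 42 x - 2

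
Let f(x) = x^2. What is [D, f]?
2 x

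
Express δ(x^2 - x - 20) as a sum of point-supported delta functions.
\frac{\delta(x - 5) + \delta(x + 4)}{9}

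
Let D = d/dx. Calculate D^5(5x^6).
3600 x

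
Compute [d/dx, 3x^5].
15 x^{4}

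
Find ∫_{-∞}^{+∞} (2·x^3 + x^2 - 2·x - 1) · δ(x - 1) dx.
0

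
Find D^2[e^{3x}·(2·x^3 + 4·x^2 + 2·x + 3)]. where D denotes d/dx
\left(18 x^{3} + 72 x^{2} + 78 x + 47\right) e^{3 x}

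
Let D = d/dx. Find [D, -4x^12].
- 48 x^{11}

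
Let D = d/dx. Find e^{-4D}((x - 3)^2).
x^{2} - 14 x + 49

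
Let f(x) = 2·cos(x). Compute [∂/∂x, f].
- 2 \sin{\left(x \right)}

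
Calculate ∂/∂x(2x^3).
6 x^{2}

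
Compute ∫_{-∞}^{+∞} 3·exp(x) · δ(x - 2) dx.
3 e^{2}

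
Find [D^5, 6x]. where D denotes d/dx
30D^{4}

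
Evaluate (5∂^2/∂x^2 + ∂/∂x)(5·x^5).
25 x^{3} \left(x + 20\right)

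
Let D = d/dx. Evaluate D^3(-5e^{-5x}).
625 e^{- 5 x}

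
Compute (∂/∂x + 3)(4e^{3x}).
24 e^{3 x}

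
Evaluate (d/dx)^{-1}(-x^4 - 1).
- \frac{x^{5}}{5} - x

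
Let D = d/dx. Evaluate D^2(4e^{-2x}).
16 e^{- 2 x}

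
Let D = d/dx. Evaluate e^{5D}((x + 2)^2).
x^{2} + 14 x + 49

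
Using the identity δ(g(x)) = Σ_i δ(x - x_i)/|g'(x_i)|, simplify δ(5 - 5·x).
\frac{\delta(x - 1)}{5}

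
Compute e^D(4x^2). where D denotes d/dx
4 x^{2} + 8 x + 4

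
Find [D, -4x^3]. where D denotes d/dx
- 12 x^{2}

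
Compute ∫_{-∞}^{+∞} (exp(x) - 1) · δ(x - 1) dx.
-1 + e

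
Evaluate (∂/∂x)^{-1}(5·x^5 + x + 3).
\frac{5 x^{6}}{6} + \frac{x^{2}}{2} + 3 x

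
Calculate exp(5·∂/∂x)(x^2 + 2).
x^{2} + 10 x + 27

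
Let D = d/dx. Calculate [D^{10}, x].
10D^{9}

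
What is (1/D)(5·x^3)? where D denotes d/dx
\frac{5 x^{4}}{4}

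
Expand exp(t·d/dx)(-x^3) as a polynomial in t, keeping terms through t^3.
- t^{3} - 3 t^{2} x - 3 t x^{2} - x^{3}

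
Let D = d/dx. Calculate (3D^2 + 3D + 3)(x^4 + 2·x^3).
3 x \left(x^{3} + 6 x^{2} + 18 x + 12\right)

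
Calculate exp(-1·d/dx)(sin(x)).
\sin{\left(x - 1 \right)}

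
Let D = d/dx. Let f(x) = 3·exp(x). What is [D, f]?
3 e^{x}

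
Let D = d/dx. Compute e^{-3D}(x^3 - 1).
x^{3} - 9 x^{2} + 27 x - 28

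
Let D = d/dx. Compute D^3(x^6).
120 x^{3}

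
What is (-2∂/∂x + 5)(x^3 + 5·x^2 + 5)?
5 x^{3} + 19 x^{2} - 20 x + 25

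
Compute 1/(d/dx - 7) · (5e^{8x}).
5 e^{8 x}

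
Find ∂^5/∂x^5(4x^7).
10080 x^{2}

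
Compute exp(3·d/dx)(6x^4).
6 x^{4} + 72 x^{3} + 324 x^{2} + 648 x + 486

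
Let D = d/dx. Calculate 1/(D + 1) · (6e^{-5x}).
- \frac{3 e^{- 5 x}}{2}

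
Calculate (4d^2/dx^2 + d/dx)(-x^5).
5 x^{3} \left(- x - 16\right)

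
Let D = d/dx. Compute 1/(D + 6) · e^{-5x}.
e^{- 5 x}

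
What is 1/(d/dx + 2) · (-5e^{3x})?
- e^{3 x}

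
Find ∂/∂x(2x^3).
6 x^{2}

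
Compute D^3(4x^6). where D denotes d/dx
480 x^{3}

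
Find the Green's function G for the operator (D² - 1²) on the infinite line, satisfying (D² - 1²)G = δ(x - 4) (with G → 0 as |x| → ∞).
-\frac{e^{-|x - 4|}}{2}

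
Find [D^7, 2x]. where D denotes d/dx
14D^{6}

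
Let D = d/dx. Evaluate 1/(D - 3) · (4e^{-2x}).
- \frac{4 e^{- 2 x}}{5}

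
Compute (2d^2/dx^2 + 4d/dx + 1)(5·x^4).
5 x^{2} \left(x^{2} + 16 x + 24\right)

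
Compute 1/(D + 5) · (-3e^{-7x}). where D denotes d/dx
\frac{3 e^{- 7 x}}{2}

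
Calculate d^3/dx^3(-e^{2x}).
- 8 e^{2 x}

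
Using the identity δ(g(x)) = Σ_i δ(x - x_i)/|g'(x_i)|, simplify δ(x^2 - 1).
\frac{\delta(x + 1) + \delta(x - 1)}{2}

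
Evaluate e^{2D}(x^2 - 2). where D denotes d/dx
x^{2} + 4 x + 2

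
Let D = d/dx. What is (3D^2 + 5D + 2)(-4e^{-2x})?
- 16 e^{- 2 x}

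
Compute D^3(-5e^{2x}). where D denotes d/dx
- 40 e^{2 x}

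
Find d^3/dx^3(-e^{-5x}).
125 e^{- 5 x}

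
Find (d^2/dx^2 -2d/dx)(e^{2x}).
0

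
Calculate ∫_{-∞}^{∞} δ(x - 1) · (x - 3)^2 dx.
4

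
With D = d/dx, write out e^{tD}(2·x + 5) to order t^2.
2 t + 2 x + 5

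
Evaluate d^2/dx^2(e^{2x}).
4 e^{2 x}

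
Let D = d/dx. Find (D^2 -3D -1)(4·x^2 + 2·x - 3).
- 4 x^{2} - 26 x + 5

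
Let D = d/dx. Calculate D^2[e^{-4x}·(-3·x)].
24 \left(1 - 2 x\right) e^{- 4 x}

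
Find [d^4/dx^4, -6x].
-24\frac{d^{3}}{dx^{3}}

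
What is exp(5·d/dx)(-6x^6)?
- 6 x^{6} - 180 x^{5} - 2250 x^{4} - 15000 x^{3} - 56250 x^{2} - 112500 x - 93750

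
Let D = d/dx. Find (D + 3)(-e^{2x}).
- 5 e^{2 x}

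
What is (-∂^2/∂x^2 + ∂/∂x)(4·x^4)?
16 x^{2} \left(x - 3\right)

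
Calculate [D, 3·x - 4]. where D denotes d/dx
3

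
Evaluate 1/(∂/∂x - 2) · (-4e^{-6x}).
\frac{e^{- 6 x}}{2}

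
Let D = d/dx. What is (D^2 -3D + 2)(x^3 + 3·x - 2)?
2 x^{3} - 9 x^{2} + 12 x - 13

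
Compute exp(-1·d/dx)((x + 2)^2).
x^{2} + 2 x + 1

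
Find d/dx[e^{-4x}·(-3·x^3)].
x^{2} \left(12 x - 9\right) e^{- 4 x}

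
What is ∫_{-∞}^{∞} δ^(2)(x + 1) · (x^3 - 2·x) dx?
-6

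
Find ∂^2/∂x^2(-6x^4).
- 72 x^{2}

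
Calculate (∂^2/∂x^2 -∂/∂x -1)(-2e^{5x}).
- 38 e^{5 x}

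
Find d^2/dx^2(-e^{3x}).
- 9 e^{3 x}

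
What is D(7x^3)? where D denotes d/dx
21 x^{2}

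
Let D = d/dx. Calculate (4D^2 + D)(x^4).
4 x^{2} \left(x + 12\right)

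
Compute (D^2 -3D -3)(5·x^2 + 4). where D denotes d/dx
- 15 x^{2} - 30 x - 2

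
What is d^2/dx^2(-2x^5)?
- 40 x^{3}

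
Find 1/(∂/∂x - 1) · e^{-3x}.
- \frac{e^{- 3 x}}{4}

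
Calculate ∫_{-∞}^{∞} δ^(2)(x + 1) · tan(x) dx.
- 2 \tan^{3}{\left(1 \right)} - 2 \tan{\left(1 \right)}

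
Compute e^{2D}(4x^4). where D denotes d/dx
4 x^{4} + 32 x^{3} + 96 x^{2} + 128 x + 64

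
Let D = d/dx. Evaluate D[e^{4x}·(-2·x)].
\left(- 8 x - 2\right) e^{4 x}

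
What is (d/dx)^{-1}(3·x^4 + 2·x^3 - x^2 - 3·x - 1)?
\frac{3 x^{5}}{5} + \frac{x^{4}}{2} - \frac{x^{3}}{3} - \frac{3 x^{2}}{2} - x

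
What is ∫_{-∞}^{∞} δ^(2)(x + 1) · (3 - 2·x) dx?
0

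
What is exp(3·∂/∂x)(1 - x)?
- x - 2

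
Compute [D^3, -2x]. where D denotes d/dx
-6D^{2}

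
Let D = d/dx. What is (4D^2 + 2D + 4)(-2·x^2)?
- 8 x^{2} - 8 x - 16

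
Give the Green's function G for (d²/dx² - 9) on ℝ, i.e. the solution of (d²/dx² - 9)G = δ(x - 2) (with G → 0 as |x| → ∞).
-\frac{e^{-3|x - 2|}}{6}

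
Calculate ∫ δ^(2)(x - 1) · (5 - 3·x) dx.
0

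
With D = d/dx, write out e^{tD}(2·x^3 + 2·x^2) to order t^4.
2 t^{3} + 2 t^{2} \left(3 x + 1\right) + 2 t x \left(3 x + 2\right) + 2 x^{3} + 2 x^{2}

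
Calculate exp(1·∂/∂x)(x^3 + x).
x^{3} + 3 x^{2} + 4 x + 2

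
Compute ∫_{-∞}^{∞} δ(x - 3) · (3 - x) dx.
0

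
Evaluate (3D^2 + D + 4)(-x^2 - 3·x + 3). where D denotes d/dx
- 4 x^{2} - 14 x + 3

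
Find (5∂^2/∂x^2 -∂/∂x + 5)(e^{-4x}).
89 e^{- 4 x}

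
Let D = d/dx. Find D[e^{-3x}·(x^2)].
x \left(2 - 3 x\right) e^{- 3 x}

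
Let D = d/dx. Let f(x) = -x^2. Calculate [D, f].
- 2 x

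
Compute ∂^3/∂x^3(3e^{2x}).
24 e^{2 x}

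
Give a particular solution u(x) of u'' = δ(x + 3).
\frac{|x + 3|}{2}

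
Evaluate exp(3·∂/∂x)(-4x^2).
- 4 x^{2} - 24 x - 36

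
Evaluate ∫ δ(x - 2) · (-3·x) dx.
-6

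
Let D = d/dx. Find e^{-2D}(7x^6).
7 x^{6} - 84 x^{5} + 420 x^{4} - 1120 x^{3} + 1680 x^{2} - 1344 x + 448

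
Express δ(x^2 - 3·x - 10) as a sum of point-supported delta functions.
\frac{\delta(x - 5) + \delta(x + 2)}{7}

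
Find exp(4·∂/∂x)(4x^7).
4 x^{7} + 112 x^{6} + 1344 x^{5} + 8960 x^{4} + 35840 x^{3} + 86016 x^{2} + 114688 x + 65536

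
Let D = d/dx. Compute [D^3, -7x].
-21D^{2}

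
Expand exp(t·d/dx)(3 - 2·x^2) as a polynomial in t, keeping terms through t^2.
- 2 t^{2} - 4 t x - 2 x^{2} + 3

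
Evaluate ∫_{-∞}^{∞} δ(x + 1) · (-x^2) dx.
-1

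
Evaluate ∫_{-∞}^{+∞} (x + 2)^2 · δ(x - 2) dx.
16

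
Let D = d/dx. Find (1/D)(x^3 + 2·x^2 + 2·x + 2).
\frac{x^{4}}{4} + \frac{2 x^{3}}{3} + x^{2} + 2 x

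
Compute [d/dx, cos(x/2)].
- \frac{\sin{\left(\frac{x}{2} \right)}}{2}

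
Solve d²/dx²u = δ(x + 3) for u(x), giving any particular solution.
\frac{|x + 3|}{2}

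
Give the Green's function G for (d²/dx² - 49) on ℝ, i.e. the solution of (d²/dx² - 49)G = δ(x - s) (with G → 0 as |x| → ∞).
-\frac{e^{-7|x-s|}}{14}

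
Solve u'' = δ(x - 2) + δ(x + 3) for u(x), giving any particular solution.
\frac{|x - 2|}{2} + \frac{|x + 3|}{2}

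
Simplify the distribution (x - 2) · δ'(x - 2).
-\delta(x - 2)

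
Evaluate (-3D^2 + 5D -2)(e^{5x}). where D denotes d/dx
- 52 e^{5 x}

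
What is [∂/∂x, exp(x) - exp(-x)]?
2 \cosh{\left(x \right)}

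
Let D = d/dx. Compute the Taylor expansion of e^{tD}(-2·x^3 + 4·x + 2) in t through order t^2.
- 6 t^{2} x - 2 t \left(3 x^{2} - 2\right) - 2 x^{3} + 4 x + 2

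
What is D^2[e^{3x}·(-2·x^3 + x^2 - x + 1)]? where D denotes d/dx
\left(- 18 x^{3} - 27 x^{2} - 9 x + 5\right) e^{3 x}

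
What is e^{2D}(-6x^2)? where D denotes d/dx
- 6 x^{2} - 24 x - 24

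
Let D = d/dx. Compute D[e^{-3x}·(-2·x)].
2 \left(3 x - 1\right) e^{- 3 x}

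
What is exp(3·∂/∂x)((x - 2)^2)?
x^{2} + 2 x + 1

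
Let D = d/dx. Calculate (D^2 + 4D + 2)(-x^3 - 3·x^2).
- 2 x^{3} - 18 x^{2} - 30 x - 6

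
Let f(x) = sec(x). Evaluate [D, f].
\tan{\left(x \right)} \sec{\left(x \right)}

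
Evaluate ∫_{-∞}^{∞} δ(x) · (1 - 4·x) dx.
1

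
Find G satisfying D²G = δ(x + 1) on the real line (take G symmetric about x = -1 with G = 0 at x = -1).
\frac{|x + 1|}{2}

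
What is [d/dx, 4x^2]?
8 x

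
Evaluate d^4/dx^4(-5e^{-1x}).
- 5 e^{- x}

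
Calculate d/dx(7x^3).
21 x^{2}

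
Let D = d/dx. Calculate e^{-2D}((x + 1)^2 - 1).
x \left(x - 2\right)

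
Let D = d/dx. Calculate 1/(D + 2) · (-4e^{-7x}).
\frac{4 e^{- 7 x}}{5}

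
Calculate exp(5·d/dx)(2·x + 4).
2 x + 14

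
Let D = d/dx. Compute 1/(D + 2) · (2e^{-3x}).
- 2 e^{- 3 x}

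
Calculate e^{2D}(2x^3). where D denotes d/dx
2 x^{3} + 12 x^{2} + 24 x + 16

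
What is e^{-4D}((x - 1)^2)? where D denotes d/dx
x^{2} - 10 x + 25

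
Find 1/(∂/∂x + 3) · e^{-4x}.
- e^{- 4 x}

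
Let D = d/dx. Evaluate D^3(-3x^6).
- 360 x^{3}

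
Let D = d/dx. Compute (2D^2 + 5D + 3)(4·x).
12 x + 20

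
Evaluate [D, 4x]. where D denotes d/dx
4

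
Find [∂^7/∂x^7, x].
7\frac{d^{6}}{dx^{6}}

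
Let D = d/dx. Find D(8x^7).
56 x^{6}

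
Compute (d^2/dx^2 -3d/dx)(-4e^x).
8 e^{x}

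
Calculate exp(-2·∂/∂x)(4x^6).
4 x^{6} - 48 x^{5} + 240 x^{4} - 640 x^{3} + 960 x^{2} - 768 x + 256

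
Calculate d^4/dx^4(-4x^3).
0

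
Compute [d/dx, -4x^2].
- 8 x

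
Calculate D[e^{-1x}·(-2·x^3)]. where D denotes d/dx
2 x^{2} \left(x - 3\right) e^{- x}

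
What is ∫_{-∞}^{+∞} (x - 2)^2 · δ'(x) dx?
4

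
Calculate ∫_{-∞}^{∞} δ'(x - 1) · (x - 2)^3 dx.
-3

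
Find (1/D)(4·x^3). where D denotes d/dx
x^{4}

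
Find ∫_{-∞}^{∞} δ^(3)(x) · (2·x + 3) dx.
0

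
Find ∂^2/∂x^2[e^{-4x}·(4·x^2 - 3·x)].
16 \left(4 x^{2} - 7 x + 2\right) e^{- 4 x}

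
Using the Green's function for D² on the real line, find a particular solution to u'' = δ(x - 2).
\frac{|x - 2|}{2}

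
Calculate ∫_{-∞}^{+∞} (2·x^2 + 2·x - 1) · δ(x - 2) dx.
11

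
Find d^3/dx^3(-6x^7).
- 1260 x^{4}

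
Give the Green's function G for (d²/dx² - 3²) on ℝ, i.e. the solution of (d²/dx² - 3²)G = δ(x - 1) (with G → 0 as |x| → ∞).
-\frac{e^{-3|x - 1|}}{6}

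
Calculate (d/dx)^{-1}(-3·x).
- \frac{3 x^{2}}{2}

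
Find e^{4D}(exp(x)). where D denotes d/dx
e^{x + 4}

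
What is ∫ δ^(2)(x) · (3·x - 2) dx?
0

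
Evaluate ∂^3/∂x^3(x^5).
60 x^{2}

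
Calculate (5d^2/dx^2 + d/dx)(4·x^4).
16 x^{2} \left(x + 15\right)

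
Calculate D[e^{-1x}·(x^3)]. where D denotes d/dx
x^{2} \left(3 - x\right) e^{- x}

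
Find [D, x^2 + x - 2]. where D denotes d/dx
2 x + 1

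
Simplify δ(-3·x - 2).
\frac{\delta(x + 2/3)}{3}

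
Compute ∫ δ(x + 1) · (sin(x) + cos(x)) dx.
- \sin{\left(1 \right)} + \cos{\left(1 \right)}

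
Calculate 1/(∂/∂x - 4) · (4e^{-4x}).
- \frac{e^{- 4 x}}{2}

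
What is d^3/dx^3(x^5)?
60 x^{2}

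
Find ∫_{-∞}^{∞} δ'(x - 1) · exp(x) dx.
- e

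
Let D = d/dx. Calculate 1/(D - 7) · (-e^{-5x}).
\frac{e^{- 5 x}}{12}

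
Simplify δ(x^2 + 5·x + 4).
\frac{\delta(x + 1) + \delta(x + 4)}{3}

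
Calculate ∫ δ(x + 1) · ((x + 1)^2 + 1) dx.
1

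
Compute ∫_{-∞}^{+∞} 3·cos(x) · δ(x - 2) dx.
3 \cos{\left(2 \right)}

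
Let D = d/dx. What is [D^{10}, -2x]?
-20D^{9}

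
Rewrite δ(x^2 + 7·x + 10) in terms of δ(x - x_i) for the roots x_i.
\frac{\delta(x + 5) + \delta(x + 2)}{3}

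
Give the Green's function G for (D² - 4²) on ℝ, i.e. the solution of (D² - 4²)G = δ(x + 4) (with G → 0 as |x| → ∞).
-\frac{e^{-4|x + 4|}}{8}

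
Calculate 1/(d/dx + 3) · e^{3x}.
\frac{e^{3 x}}{6}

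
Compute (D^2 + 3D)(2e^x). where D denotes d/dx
8 e^{x}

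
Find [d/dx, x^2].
2 x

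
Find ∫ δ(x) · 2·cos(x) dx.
2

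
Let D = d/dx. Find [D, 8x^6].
48 x^{5}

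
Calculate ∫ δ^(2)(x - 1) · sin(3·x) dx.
- 9 \sin{\left(3 \right)}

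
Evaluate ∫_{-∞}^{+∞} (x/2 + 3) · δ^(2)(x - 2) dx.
0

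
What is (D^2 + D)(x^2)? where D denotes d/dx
2 x + 2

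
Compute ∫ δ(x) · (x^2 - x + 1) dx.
1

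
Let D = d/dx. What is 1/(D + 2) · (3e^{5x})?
\frac{3 e^{5 x}}{7}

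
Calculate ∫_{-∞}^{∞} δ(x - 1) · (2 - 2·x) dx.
0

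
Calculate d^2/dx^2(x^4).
12 x^{2}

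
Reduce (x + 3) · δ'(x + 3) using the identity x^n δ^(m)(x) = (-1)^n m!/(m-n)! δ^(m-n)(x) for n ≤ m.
-\delta(x + 3)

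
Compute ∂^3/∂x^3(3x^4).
72 x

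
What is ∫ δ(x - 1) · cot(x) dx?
\cot{\left(1 \right)}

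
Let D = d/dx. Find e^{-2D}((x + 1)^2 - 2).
x^{2} - 2 x - 1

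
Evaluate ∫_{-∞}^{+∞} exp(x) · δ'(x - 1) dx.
- e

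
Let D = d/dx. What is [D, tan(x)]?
\frac{1}{\cos^{2}{\left(x \right)}}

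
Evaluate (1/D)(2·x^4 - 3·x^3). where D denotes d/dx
\frac{2 x^{5}}{5} - \frac{3 x^{4}}{4}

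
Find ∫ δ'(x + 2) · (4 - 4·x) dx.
4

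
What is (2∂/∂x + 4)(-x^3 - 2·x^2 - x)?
- 4 x^{3} - 14 x^{2} - 12 x - 2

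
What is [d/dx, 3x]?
3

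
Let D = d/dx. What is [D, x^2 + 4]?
2 x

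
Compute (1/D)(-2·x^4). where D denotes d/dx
- \frac{2 x^{5}}{5}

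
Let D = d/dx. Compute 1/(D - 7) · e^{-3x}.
- \frac{e^{- 3 x}}{10}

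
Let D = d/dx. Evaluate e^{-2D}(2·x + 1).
2 x - 3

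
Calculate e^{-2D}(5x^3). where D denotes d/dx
5 x^{3} - 30 x^{2} + 60 x - 40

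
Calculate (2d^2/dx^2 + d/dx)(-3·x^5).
15 x^{3} \left(- x - 8\right)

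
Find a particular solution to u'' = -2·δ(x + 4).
-|x + 4|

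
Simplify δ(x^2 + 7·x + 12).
\frac{\delta(x + 4) + \delta(x + 3)}{1}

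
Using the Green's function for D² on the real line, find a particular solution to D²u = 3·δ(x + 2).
\frac{3|x + 2|}{2}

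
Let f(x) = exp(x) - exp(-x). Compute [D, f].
2 \cosh{\left(x \right)}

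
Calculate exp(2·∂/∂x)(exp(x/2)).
e^{\frac{x}{2} + 1}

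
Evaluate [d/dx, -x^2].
- 2 x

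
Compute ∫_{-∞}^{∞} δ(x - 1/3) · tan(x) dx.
\tan{\left(\frac{1}{3} \right)}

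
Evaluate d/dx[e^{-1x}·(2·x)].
2 \left(1 - x\right) e^{- x}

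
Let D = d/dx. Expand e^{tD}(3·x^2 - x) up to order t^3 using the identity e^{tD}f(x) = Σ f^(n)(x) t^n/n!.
3 t^{2} + t \left(6 x - 1\right) + 3 x^{2} - x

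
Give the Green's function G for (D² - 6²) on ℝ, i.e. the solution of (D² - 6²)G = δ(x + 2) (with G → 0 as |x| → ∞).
-\frac{e^{-6|x + 2|}}{12}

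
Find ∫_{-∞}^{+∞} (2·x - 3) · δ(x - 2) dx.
1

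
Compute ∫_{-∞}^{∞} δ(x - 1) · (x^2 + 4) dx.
5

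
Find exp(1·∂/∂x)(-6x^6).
- 6 x^{6} - 36 x^{5} - 90 x^{4} - 120 x^{3} - 90 x^{2} - 36 x - 6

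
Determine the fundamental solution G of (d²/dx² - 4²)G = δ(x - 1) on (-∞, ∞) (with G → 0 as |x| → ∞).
-\frac{e^{-4|x - 1|}}{8}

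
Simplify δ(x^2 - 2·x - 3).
\frac{\delta(x - 3) + \delta(x + 1)}{4}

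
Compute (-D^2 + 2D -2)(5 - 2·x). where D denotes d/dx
4 x - 14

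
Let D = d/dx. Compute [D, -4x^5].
- 20 x^{4}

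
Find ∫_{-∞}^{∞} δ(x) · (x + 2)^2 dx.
4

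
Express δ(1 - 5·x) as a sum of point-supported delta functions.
\frac{\delta(x - 1/5)}{5}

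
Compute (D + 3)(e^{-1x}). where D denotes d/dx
2 e^{- x}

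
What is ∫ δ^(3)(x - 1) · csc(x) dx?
\left(6 \cot^{2}{\left(1 \right)} + 5\right) \cot{\left(1 \right)} \csc{\left(1 \right)}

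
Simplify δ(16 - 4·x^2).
\frac{\delta(x - 2) + \delta(x + 2)}{16}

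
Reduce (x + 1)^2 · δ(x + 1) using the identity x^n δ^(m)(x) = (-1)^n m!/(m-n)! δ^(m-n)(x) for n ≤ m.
0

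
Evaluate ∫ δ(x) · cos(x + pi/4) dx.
\frac{\sqrt{2}}{2}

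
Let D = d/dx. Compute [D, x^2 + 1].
2 x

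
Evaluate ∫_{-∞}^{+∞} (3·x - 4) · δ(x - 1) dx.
-1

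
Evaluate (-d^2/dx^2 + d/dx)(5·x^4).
20 x^{2} \left(x - 3\right)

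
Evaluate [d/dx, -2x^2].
- 4 x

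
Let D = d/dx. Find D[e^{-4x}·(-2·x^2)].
4 x \left(2 x - 1\right) e^{- 4 x}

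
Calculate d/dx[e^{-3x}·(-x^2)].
x \left(3 x - 2\right) e^{- 3 x}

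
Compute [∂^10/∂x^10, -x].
-10\frac{d^{9}}{dx^{9}}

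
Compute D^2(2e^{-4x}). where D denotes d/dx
32 e^{- 4 x}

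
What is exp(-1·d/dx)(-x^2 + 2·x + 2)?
- x^{2} + 4 x - 1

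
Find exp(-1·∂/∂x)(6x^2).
6 x^{2} - 12 x + 6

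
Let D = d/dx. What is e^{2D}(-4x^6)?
- 4 x^{6} - 48 x^{5} - 240 x^{4} - 640 x^{3} - 960 x^{2} - 768 x - 256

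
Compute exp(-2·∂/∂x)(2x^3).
2 x^{3} - 12 x^{2} + 24 x - 16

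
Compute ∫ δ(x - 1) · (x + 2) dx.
3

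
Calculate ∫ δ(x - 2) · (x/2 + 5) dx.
6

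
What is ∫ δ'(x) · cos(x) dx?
0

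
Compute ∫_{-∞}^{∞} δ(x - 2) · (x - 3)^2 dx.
1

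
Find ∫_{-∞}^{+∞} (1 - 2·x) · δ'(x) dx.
2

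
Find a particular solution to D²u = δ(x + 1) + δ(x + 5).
\frac{|x + 1|}{2} + \frac{|x + 5|}{2}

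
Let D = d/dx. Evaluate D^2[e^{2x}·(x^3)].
2 x \left(2 x^{2} + 6 x + 3\right) e^{2 x}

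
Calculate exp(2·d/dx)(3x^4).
3 x^{4} + 24 x^{3} + 72 x^{2} + 96 x + 48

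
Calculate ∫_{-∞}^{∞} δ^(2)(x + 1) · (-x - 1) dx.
0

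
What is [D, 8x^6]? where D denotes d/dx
48 x^{5}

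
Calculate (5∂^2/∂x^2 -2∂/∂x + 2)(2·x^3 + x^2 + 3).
4 x^{3} - 10 x^{2} + 56 x + 16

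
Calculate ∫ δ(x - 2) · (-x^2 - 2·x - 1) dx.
-9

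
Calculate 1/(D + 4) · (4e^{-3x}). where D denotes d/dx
4 e^{- 3 x}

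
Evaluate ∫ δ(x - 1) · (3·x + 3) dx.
6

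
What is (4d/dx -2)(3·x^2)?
6 x \left(4 - x\right)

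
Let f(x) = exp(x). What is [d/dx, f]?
e^{x}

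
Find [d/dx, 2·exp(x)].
2 e^{x}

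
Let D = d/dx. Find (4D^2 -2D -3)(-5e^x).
5 e^{x}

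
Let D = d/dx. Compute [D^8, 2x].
16D^{7}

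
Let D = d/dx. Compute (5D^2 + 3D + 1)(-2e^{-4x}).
- 138 e^{- 4 x}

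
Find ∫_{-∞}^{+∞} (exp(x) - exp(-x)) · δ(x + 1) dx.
- 2 \sinh{\left(1 \right)}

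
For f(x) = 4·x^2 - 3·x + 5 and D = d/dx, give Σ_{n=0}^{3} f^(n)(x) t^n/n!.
4 t^{2} + t \left(8 x - 3\right) + 4 x^{2} - 3 x + 5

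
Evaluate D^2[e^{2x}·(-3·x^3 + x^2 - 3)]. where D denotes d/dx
\left(- 12 x^{3} - 32 x^{2} - 10 x - 10\right) e^{2 x}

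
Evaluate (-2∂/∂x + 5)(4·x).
20 x - 8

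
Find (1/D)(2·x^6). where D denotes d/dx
\frac{2 x^{7}}{7}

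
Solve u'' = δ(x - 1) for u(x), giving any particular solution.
\frac{|x - 1|}{2}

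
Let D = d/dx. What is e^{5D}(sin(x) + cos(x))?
\sqrt{2} \sin{\left(x + \frac{\pi}{4} + 5 \right)}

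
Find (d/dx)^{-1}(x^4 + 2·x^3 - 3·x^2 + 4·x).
\frac{x^{5}}{5} + \frac{x^{4}}{2} - x^{3} + 2 x^{2}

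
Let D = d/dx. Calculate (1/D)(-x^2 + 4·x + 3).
- \frac{x^{3}}{3} + 2 x^{2} + 3 x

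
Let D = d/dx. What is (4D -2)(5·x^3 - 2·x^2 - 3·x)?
- 10 x^{3} + 64 x^{2} - 10 x - 12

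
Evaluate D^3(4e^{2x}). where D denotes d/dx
32 e^{2 x}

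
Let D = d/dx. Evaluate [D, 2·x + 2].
2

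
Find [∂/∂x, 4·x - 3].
4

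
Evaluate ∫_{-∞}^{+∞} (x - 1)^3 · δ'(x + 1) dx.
-12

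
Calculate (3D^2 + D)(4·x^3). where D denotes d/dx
12 x \left(x + 6\right)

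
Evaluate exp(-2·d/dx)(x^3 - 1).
x^{3} - 6 x^{2} + 12 x - 9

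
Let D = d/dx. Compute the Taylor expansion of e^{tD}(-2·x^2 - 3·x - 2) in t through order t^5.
- 2 t^{2} - t \left(4 x + 3\right) - 2 x^{2} - 3 x - 2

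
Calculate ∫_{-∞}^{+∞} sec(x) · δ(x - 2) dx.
\sec{\left(2 \right)}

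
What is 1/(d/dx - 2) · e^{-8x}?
- \frac{e^{- 8 x}}{10}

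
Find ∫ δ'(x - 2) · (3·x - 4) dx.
-3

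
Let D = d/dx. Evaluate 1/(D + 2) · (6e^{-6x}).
- \frac{3 e^{- 6 x}}{2}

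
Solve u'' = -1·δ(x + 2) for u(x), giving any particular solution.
-\frac{|x + 2|}{2}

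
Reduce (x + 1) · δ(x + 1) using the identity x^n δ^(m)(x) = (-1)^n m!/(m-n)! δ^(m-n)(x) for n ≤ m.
0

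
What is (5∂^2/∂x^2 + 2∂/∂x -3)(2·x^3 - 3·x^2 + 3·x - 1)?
- 6 x^{3} + 21 x^{2} + 39 x - 21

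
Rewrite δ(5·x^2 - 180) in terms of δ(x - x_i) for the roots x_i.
\frac{\delta(x - 6) + \delta(x + 6)}{60}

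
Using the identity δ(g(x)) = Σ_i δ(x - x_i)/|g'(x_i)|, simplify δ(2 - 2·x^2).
\frac{\delta(x - 1) + \delta(x + 1)}{4}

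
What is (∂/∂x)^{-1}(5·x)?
\frac{5 x^{2}}{2}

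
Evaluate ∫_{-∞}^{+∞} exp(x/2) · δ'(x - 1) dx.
- \frac{e^{\frac{1}{2}}}{2}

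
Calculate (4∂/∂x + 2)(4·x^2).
8 x \left(x + 4\right)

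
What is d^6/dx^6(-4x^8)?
- 80640 x^{2}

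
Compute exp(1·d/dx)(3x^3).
3 x^{3} + 9 x^{2} + 9 x + 3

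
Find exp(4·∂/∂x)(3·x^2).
3 x^{2} + 24 x + 48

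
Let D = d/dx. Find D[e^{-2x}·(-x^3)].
x^{2} \left(2 x - 3\right) e^{- 2 x}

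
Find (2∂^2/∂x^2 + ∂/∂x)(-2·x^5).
10 x^{3} \left(- x - 8\right)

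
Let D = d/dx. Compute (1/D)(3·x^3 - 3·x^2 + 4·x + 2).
\frac{3 x^{4}}{4} - x^{3} + 2 x^{2} + 2 x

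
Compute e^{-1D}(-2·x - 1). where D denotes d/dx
1 - 2 x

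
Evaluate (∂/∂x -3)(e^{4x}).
e^{4 x}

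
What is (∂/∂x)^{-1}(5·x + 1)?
\frac{5 x^{2}}{2} + x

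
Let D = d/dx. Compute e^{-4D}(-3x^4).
- 3 x^{4} + 48 x^{3} - 288 x^{2} + 768 x - 768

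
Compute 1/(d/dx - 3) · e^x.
- \frac{e^{x}}{2}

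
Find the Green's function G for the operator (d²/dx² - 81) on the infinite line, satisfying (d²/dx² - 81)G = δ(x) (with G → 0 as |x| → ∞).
-\frac{e^{-9|x|}}{18}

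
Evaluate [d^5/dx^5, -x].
-5\frac{d^{4}}{dx^{4}}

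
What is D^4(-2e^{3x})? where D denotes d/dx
- 162 e^{3 x}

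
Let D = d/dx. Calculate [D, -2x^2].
- 4 x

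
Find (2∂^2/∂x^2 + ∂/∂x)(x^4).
4 x^{2} \left(x + 6\right)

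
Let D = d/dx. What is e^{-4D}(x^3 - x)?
x^{3} - 12 x^{2} + 47 x - 60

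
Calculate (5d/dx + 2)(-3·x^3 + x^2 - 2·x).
- 6 x^{3} - 43 x^{2} + 6 x - 10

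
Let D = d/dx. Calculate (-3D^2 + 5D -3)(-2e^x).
2 e^{x}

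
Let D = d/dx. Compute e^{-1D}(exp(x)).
e^{x - 1}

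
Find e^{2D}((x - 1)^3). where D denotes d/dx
x^{3} + 3 x^{2} + 3 x + 1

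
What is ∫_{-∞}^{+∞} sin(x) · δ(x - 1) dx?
\sin{\left(1 \right)}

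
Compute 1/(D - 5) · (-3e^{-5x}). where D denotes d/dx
\frac{3 e^{- 5 x}}{10}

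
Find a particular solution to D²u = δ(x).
\frac{|x|}{2}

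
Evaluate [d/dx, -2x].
-2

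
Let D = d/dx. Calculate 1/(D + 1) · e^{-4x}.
- \frac{e^{- 4 x}}{3}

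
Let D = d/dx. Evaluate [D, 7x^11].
77 x^{10}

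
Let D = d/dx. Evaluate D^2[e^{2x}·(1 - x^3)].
\left(- 4 x^{3} - 12 x^{2} - 6 x + 4\right) e^{2 x}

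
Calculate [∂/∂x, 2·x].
2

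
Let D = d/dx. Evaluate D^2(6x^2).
12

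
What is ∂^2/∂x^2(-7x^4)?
- 84 x^{2}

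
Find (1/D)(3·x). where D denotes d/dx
\frac{3 x^{2}}{2}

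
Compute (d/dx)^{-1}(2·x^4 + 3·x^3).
\frac{2 x^{5}}{5} + \frac{3 x^{4}}{4}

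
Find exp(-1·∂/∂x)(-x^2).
- x^{2} + 2 x - 1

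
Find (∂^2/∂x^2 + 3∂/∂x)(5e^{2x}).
50 e^{2 x}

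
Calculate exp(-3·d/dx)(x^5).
x^{5} - 15 x^{4} + 90 x^{3} - 270 x^{2} + 405 x - 243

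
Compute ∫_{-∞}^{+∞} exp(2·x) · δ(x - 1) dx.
e^{2}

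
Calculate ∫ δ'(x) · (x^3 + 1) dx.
0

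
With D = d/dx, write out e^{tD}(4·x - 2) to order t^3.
4 t + 4 x - 2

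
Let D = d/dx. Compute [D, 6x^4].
24 x^{3}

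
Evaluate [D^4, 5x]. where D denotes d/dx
20D^{3}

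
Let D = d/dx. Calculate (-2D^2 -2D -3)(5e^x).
- 35 e^{x}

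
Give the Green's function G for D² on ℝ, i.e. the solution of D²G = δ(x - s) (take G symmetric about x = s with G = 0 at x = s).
\frac{|x - s|}{2}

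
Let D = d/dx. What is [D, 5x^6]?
30 x^{5}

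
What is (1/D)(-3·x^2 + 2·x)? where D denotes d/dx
- x^{3} + x^{2}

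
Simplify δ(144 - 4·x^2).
\frac{\delta(x - 6) + \delta(x + 6)}{48}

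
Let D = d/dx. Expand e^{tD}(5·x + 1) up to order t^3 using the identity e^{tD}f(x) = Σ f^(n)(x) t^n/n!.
5 t + 5 x + 1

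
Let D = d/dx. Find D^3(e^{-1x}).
- e^{- x}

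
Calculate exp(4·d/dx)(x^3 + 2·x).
x^{3} + 12 x^{2} + 50 x + 72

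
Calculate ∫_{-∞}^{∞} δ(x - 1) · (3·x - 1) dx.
2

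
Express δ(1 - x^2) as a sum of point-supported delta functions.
\frac{\delta(x - 1) + \delta(x + 1)}{2}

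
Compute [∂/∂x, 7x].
7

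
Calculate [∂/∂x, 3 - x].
-1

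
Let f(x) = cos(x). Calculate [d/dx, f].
- \sin{\left(x \right)}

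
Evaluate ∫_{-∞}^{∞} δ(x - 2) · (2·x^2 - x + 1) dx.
7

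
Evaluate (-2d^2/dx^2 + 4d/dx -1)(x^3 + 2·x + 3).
- x^{3} + 12 x^{2} - 14 x + 5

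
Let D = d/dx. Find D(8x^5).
40 x^{4}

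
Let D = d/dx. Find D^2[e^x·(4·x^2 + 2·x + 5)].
\left(4 x^{2} + 18 x + 17\right) e^{x}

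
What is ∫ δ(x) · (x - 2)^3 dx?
-8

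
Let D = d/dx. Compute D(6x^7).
42 x^{6}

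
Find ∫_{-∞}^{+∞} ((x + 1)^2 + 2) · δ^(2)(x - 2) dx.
2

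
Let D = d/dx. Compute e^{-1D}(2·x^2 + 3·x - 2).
2 x^{2} - x - 3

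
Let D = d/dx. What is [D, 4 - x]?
-1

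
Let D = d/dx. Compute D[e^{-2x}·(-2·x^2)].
4 x \left(x - 1\right) e^{- 2 x}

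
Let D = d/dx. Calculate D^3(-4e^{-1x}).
4 e^{- x}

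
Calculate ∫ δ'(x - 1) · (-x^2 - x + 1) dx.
3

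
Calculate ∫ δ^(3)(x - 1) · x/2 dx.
0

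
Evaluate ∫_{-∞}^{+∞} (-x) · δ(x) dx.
0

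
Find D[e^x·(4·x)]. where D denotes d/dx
4 \left(x + 1\right) e^{x}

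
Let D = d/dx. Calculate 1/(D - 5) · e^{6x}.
e^{6 x}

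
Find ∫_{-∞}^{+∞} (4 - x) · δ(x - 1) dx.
3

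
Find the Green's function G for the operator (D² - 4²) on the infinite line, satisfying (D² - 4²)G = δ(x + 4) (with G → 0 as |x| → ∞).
-\frac{e^{-4|x + 4|}}{8}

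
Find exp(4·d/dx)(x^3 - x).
x^{3} + 12 x^{2} + 47 x + 60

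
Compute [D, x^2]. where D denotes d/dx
2 x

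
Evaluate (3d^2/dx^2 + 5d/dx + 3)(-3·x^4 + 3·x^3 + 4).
- 9 x^{4} - 51 x^{3} - 63 x^{2} + 54 x + 12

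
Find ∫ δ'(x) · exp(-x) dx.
1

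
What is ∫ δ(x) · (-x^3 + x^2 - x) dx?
0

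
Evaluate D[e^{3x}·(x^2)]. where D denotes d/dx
x \left(3 x + 2\right) e^{3 x}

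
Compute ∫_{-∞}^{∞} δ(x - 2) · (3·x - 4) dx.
2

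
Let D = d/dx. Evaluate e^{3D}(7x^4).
7 x^{4} + 84 x^{3} + 378 x^{2} + 756 x + 567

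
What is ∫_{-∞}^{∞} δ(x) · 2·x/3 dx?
0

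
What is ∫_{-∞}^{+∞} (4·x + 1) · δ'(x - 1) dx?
-4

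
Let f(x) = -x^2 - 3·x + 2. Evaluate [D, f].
- 2 x - 3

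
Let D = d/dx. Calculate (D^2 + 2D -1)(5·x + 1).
9 - 5 x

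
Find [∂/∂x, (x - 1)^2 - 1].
2 x - 2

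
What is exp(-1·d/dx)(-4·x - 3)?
1 - 4 x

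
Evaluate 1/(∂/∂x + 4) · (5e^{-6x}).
- \frac{5 e^{- 6 x}}{2}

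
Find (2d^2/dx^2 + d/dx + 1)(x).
x + 1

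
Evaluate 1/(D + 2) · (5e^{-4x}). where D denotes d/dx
- \frac{5 e^{- 4 x}}{2}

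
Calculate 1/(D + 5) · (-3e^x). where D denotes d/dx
- \frac{e^{x}}{2}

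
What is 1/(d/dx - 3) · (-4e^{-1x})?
e^{- x}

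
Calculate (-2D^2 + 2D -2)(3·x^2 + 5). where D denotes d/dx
- 6 x^{2} + 12 x - 22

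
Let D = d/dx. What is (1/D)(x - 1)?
\frac{x^{2}}{2} - x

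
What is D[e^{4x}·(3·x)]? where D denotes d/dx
\left(12 x + 3\right) e^{4 x}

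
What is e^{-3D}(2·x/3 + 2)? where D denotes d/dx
\frac{2 x}{3}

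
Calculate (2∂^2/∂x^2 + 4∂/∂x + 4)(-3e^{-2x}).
- 12 e^{- 2 x}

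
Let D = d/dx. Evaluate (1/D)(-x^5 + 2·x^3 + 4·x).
- \frac{x^{6}}{6} + \frac{x^{4}}{2} + 2 x^{2}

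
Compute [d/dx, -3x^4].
- 12 x^{3}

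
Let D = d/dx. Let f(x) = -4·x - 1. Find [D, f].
-4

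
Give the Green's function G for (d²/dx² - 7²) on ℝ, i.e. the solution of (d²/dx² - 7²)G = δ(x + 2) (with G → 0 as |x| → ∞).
-\frac{e^{-7|x + 2|}}{14}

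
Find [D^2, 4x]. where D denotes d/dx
8D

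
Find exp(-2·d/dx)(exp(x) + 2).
e^{x - 2} + 2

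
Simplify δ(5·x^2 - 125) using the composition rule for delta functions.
\frac{\delta(x - 5) + \delta(x + 5)}{50}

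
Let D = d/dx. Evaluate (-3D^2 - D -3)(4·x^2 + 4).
- 12 x^{2} - 8 x - 36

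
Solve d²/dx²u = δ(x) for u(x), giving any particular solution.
\frac{|x|}{2}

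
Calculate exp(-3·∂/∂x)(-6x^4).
- 6 x^{4} + 72 x^{3} - 324 x^{2} + 648 x - 486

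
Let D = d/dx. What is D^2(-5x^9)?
- 360 x^{7}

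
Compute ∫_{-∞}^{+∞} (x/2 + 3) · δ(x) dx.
3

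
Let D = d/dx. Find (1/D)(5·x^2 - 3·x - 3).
\frac{5 x^{3}}{3} - \frac{3 x^{2}}{2} - 3 x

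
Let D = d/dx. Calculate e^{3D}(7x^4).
7 x^{4} + 84 x^{3} + 378 x^{2} + 756 x + 567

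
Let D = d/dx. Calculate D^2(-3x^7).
- 126 x^{5}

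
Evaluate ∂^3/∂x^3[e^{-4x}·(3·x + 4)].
16 \left(- 12 x - 7\right) e^{- 4 x}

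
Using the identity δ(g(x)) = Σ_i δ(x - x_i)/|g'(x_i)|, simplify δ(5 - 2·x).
\frac{\delta(x - 5/2)}{2}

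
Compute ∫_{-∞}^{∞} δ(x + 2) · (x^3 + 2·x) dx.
-12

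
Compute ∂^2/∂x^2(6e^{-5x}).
150 e^{- 5 x}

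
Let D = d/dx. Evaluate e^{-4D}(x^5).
x^{5} - 20 x^{4} + 160 x^{3} - 640 x^{2} + 1280 x - 1024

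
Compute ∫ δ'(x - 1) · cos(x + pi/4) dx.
\sin{\left(\frac{\pi}{4} + 1 \right)}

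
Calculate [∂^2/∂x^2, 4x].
8\frac{d}{dx}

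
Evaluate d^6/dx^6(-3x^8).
- 60480 x^{2}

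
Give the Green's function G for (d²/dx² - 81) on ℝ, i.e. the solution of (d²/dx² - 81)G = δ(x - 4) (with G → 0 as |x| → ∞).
-\frac{e^{-9|x - 4|}}{18}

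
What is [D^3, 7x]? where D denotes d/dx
21D^{2}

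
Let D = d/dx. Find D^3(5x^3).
30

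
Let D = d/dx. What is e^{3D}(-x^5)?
- x^{5} - 15 x^{4} - 90 x^{3} - 270 x^{2} - 405 x - 243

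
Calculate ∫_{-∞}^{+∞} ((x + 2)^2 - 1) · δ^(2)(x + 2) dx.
2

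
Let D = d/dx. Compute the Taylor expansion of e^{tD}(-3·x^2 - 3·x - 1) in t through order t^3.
- 3 t^{2} - 3 t \left(2 x + 1\right) - 3 x^{2} - 3 x - 1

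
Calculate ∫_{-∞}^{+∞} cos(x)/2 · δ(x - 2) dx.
\frac{\cos{\left(2 \right)}}{2}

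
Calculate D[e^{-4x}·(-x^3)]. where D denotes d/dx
x^{2} \left(4 x - 3\right) e^{- 4 x}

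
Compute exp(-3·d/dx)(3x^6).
3 x^{6} - 54 x^{5} + 405 x^{4} - 1620 x^{3} + 3645 x^{2} - 4374 x + 2187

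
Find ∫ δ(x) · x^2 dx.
0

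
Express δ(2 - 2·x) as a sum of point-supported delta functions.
\frac{\delta(x - 1)}{2}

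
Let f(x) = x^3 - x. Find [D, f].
3 x^{2} - 1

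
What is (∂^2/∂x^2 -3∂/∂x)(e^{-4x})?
28 e^{- 4 x}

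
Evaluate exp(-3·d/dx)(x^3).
x^{3} - 9 x^{2} + 27 x - 27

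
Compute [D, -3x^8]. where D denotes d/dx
- 24 x^{7}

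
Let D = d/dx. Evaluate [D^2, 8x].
16D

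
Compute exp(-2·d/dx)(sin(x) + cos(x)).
\sqrt{2} \cos{\left(- x + \frac{\pi}{4} + 2 \right)}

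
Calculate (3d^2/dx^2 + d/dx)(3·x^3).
9 x \left(x + 6\right)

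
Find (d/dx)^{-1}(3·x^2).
x^{3}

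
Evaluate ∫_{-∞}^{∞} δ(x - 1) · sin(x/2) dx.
\sin{\left(\frac{1}{2} \right)}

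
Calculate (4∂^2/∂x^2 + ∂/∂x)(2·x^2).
4 x + 16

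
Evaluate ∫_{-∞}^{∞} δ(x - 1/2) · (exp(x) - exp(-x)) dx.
2 \sinh{\left(\frac{1}{2} \right)}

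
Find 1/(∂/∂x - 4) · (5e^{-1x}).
- e^{- x}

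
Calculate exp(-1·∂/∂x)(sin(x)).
\sin{\left(x - 1 \right)}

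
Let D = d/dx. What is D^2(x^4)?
12 x^{2}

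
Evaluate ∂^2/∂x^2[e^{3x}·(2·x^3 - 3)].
\left(18 x^{3} + 36 x^{2} + 12 x - 27\right) e^{3 x}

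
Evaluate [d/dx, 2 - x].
-1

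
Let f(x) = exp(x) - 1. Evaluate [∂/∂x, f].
e^{x}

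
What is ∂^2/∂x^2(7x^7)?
294 x^{5}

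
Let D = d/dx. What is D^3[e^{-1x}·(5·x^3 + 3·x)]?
\left(- 5 x^{3} + 45 x^{2} - 93 x + 39\right) e^{- x}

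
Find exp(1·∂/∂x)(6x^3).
6 x^{3} + 18 x^{2} + 18 x + 6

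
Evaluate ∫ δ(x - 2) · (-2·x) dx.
-4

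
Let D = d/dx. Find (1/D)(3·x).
\frac{3 x^{2}}{2}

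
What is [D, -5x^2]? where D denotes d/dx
- 10 x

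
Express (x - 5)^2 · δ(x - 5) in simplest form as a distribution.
0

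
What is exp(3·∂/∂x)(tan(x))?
\tan{\left(x + 3 \right)}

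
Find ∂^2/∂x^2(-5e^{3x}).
- 45 e^{3 x}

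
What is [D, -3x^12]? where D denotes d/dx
- 36 x^{11}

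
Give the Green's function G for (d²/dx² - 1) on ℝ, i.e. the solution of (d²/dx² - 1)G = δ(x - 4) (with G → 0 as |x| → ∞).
-\frac{e^{-|x - 4|}}{2}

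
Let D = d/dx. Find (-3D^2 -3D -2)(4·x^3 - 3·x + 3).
- 8 x^{3} - 36 x^{2} - 66 x + 3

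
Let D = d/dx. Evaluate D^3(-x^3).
-6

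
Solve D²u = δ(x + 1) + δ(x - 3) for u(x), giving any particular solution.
\frac{|x + 1|}{2} + \frac{|x - 3|}{2}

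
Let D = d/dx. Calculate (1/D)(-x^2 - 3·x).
- \frac{x^{3}}{3} - \frac{3 x^{2}}{2}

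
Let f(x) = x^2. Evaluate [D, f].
2 x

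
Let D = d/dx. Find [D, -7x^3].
- 21 x^{2}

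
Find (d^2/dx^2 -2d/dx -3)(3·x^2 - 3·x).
- 9 x^{2} - 3 x + 12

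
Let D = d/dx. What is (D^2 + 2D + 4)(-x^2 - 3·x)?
- 4 x^{2} - 16 x - 8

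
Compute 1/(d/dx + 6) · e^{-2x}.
\frac{e^{- 2 x}}{4}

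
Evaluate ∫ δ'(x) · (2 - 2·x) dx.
2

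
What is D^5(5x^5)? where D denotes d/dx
600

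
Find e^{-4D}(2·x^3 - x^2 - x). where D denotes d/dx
2 x^{3} - 25 x^{2} + 103 x - 140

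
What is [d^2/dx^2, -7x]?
-14\frac{d}{dx}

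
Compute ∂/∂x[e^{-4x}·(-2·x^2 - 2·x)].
2 \left(4 x^{2} + 2 x - 1\right) e^{- 4 x}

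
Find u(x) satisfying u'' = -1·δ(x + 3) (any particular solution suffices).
-\frac{|x + 3|}{2}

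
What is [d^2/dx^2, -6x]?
-12\frac{d}{dx}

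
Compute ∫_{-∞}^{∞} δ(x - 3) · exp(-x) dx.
e^{-3}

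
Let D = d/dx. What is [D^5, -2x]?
-10D^{4}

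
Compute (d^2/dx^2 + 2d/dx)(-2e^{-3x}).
- 6 e^{- 3 x}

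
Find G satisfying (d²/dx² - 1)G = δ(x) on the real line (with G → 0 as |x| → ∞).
-\frac{e^{-|x|}}{2}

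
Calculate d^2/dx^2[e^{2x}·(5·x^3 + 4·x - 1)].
\left(20 x^{3} + 60 x^{2} + 46 x + 12\right) e^{2 x}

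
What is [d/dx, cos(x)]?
- \sin{\left(x \right)}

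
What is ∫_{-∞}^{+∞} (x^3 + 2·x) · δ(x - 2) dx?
12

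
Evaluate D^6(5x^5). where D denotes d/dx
0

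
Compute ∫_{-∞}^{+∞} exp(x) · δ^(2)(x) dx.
1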